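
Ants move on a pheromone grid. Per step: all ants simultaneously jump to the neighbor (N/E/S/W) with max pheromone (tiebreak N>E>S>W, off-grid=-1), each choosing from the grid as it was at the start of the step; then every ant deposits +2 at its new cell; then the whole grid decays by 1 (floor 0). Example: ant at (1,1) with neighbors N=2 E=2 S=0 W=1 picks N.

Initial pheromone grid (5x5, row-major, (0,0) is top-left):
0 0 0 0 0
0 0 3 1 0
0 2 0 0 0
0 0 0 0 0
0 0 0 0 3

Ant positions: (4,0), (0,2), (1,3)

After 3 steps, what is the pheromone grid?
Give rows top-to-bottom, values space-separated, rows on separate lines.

After step 1: ants at (3,0),(1,2),(1,2)
  0 0 0 0 0
  0 0 6 0 0
  0 1 0 0 0
  1 0 0 0 0
  0 0 0 0 2
After step 2: ants at (2,0),(0,2),(0,2)
  0 0 3 0 0
  0 0 5 0 0
  1 0 0 0 0
  0 0 0 0 0
  0 0 0 0 1
After step 3: ants at (1,0),(1,2),(1,2)
  0 0 2 0 0
  1 0 8 0 0
  0 0 0 0 0
  0 0 0 0 0
  0 0 0 0 0

0 0 2 0 0
1 0 8 0 0
0 0 0 0 0
0 0 0 0 0
0 0 0 0 0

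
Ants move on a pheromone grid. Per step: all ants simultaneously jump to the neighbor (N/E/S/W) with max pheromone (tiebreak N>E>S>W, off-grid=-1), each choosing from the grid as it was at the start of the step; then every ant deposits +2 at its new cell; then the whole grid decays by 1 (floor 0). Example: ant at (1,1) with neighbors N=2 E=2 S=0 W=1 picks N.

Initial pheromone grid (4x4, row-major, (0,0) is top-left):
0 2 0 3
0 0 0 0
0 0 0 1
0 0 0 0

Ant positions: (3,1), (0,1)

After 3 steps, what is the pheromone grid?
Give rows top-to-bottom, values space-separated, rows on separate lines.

After step 1: ants at (2,1),(0,2)
  0 1 1 2
  0 0 0 0
  0 1 0 0
  0 0 0 0
After step 2: ants at (1,1),(0,3)
  0 0 0 3
  0 1 0 0
  0 0 0 0
  0 0 0 0
After step 3: ants at (0,1),(1,3)
  0 1 0 2
  0 0 0 1
  0 0 0 0
  0 0 0 0

0 1 0 2
0 0 0 1
0 0 0 0
0 0 0 0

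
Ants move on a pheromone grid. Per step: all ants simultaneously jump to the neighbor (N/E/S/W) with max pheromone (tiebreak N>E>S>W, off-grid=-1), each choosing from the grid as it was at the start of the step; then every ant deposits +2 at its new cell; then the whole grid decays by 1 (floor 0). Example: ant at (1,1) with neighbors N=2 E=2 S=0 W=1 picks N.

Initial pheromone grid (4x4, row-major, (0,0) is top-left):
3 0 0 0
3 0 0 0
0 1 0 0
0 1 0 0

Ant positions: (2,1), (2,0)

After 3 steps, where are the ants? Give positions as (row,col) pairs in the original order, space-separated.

Step 1: ant0:(2,1)->S->(3,1) | ant1:(2,0)->N->(1,0)
  grid max=4 at (1,0)
Step 2: ant0:(3,1)->N->(2,1) | ant1:(1,0)->N->(0,0)
  grid max=3 at (0,0)
Step 3: ant0:(2,1)->S->(3,1) | ant1:(0,0)->S->(1,0)
  grid max=4 at (1,0)

(3,1) (1,0)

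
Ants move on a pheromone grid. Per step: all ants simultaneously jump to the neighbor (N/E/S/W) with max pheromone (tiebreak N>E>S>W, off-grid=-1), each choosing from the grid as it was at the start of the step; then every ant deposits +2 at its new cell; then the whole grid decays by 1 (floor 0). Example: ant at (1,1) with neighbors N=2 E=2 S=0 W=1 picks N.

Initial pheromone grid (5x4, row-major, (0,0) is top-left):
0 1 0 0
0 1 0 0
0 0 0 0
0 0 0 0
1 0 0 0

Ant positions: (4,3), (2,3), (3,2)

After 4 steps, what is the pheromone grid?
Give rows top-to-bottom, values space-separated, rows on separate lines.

After step 1: ants at (3,3),(1,3),(2,2)
  0 0 0 0
  0 0 0 1
  0 0 1 0
  0 0 0 1
  0 0 0 0
After step 2: ants at (2,3),(0,3),(1,2)
  0 0 0 1
  0 0 1 0
  0 0 0 1
  0 0 0 0
  0 0 0 0
After step 3: ants at (1,3),(1,3),(0,2)
  0 0 1 0
  0 0 0 3
  0 0 0 0
  0 0 0 0
  0 0 0 0
After step 4: ants at (0,3),(0,3),(0,3)
  0 0 0 5
  0 0 0 2
  0 0 0 0
  0 0 0 0
  0 0 0 0

0 0 0 5
0 0 0 2
0 0 0 0
0 0 0 0
0 0 0 0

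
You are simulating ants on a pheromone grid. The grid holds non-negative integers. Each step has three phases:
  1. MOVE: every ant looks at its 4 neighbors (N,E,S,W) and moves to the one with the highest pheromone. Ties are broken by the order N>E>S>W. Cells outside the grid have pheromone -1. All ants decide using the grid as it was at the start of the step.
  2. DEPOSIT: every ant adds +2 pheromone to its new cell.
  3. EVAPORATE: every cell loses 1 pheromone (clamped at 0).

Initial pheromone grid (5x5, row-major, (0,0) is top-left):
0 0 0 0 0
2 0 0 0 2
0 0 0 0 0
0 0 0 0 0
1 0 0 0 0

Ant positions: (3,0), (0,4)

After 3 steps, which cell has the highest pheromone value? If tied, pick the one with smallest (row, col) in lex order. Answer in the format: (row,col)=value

Step 1: ant0:(3,0)->S->(4,0) | ant1:(0,4)->S->(1,4)
  grid max=3 at (1,4)
Step 2: ant0:(4,0)->N->(3,0) | ant1:(1,4)->N->(0,4)
  grid max=2 at (1,4)
Step 3: ant0:(3,0)->S->(4,0) | ant1:(0,4)->S->(1,4)
  grid max=3 at (1,4)
Final grid:
  0 0 0 0 0
  0 0 0 0 3
  0 0 0 0 0
  0 0 0 0 0
  2 0 0 0 0
Max pheromone 3 at (1,4)

Answer: (1,4)=3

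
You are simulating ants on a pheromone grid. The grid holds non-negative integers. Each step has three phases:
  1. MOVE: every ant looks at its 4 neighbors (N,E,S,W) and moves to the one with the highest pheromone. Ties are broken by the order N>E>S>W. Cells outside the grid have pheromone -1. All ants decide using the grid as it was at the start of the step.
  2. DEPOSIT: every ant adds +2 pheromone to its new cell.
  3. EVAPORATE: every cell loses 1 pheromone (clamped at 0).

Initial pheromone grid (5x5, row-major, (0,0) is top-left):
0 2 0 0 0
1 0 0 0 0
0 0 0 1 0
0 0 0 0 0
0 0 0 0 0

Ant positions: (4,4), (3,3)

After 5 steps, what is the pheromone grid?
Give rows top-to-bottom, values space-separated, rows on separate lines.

After step 1: ants at (3,4),(2,3)
  0 1 0 0 0
  0 0 0 0 0
  0 0 0 2 0
  0 0 0 0 1
  0 0 0 0 0
After step 2: ants at (2,4),(1,3)
  0 0 0 0 0
  0 0 0 1 0
  0 0 0 1 1
  0 0 0 0 0
  0 0 0 0 0
After step 3: ants at (2,3),(2,3)
  0 0 0 0 0
  0 0 0 0 0
  0 0 0 4 0
  0 0 0 0 0
  0 0 0 0 0
After step 4: ants at (1,3),(1,3)
  0 0 0 0 0
  0 0 0 3 0
  0 0 0 3 0
  0 0 0 0 0
  0 0 0 0 0
After step 5: ants at (2,3),(2,3)
  0 0 0 0 0
  0 0 0 2 0
  0 0 0 6 0
  0 0 0 0 0
  0 0 0 0 0

0 0 0 0 0
0 0 0 2 0
0 0 0 6 0
0 0 0 0 0
0 0 0 0 0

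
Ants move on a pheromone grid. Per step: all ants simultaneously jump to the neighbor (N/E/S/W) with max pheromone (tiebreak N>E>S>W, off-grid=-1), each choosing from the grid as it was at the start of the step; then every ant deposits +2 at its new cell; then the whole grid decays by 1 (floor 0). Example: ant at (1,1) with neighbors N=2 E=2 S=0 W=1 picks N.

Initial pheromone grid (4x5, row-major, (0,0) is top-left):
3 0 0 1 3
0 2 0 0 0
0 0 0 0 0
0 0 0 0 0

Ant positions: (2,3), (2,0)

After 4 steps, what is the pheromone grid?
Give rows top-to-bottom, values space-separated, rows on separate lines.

After step 1: ants at (1,3),(1,0)
  2 0 0 0 2
  1 1 0 1 0
  0 0 0 0 0
  0 0 0 0 0
After step 2: ants at (0,3),(0,0)
  3 0 0 1 1
  0 0 0 0 0
  0 0 0 0 0
  0 0 0 0 0
After step 3: ants at (0,4),(0,1)
  2 1 0 0 2
  0 0 0 0 0
  0 0 0 0 0
  0 0 0 0 0
After step 4: ants at (1,4),(0,0)
  3 0 0 0 1
  0 0 0 0 1
  0 0 0 0 0
  0 0 0 0 0

3 0 0 0 1
0 0 0 0 1
0 0 0 0 0
0 0 0 0 0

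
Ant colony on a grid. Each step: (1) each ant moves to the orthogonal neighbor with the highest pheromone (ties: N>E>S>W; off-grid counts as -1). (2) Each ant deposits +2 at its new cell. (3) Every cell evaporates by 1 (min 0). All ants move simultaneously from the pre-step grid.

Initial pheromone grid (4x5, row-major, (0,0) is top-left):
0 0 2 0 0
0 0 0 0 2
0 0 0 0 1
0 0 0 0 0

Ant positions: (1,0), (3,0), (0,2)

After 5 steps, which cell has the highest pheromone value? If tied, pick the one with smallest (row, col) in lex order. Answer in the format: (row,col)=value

Answer: (0,2)=7

Derivation:
Step 1: ant0:(1,0)->N->(0,0) | ant1:(3,0)->N->(2,0) | ant2:(0,2)->E->(0,3)
  grid max=1 at (0,0)
Step 2: ant0:(0,0)->E->(0,1) | ant1:(2,0)->N->(1,0) | ant2:(0,3)->W->(0,2)
  grid max=2 at (0,2)
Step 3: ant0:(0,1)->E->(0,2) | ant1:(1,0)->N->(0,0) | ant2:(0,2)->W->(0,1)
  grid max=3 at (0,2)
Step 4: ant0:(0,2)->W->(0,1) | ant1:(0,0)->E->(0,1) | ant2:(0,1)->E->(0,2)
  grid max=5 at (0,1)
Step 5: ant0:(0,1)->E->(0,2) | ant1:(0,1)->E->(0,2) | ant2:(0,2)->W->(0,1)
  grid max=7 at (0,2)
Final grid:
  0 6 7 0 0
  0 0 0 0 0
  0 0 0 0 0
  0 0 0 0 0
Max pheromone 7 at (0,2)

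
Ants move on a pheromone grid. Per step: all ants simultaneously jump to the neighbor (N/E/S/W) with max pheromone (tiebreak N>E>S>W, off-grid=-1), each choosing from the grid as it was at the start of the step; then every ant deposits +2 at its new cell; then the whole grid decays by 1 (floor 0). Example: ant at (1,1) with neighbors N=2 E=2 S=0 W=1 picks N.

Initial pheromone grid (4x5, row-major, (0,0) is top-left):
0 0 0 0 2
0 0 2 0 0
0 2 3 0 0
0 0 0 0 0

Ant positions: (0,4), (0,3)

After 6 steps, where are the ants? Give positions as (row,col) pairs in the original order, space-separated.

Step 1: ant0:(0,4)->S->(1,4) | ant1:(0,3)->E->(0,4)
  grid max=3 at (0,4)
Step 2: ant0:(1,4)->N->(0,4) | ant1:(0,4)->S->(1,4)
  grid max=4 at (0,4)
Step 3: ant0:(0,4)->S->(1,4) | ant1:(1,4)->N->(0,4)
  grid max=5 at (0,4)
Step 4: ant0:(1,4)->N->(0,4) | ant1:(0,4)->S->(1,4)
  grid max=6 at (0,4)
Step 5: ant0:(0,4)->S->(1,4) | ant1:(1,4)->N->(0,4)
  grid max=7 at (0,4)
Step 6: ant0:(1,4)->N->(0,4) | ant1:(0,4)->S->(1,4)
  grid max=8 at (0,4)

(0,4) (1,4)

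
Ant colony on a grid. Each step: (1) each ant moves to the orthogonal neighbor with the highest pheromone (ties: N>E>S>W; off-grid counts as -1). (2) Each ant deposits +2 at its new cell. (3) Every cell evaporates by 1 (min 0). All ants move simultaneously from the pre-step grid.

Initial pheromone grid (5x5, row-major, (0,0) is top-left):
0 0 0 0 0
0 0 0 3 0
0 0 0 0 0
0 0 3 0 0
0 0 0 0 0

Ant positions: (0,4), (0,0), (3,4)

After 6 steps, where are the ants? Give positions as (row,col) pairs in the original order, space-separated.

Step 1: ant0:(0,4)->S->(1,4) | ant1:(0,0)->E->(0,1) | ant2:(3,4)->N->(2,4)
  grid max=2 at (1,3)
Step 2: ant0:(1,4)->W->(1,3) | ant1:(0,1)->E->(0,2) | ant2:(2,4)->N->(1,4)
  grid max=3 at (1,3)
Step 3: ant0:(1,3)->E->(1,4) | ant1:(0,2)->E->(0,3) | ant2:(1,4)->W->(1,3)
  grid max=4 at (1,3)
Step 4: ant0:(1,4)->W->(1,3) | ant1:(0,3)->S->(1,3) | ant2:(1,3)->E->(1,4)
  grid max=7 at (1,3)
Step 5: ant0:(1,3)->E->(1,4) | ant1:(1,3)->E->(1,4) | ant2:(1,4)->W->(1,3)
  grid max=8 at (1,3)
Step 6: ant0:(1,4)->W->(1,3) | ant1:(1,4)->W->(1,3) | ant2:(1,3)->E->(1,4)
  grid max=11 at (1,3)

(1,3) (1,3) (1,4)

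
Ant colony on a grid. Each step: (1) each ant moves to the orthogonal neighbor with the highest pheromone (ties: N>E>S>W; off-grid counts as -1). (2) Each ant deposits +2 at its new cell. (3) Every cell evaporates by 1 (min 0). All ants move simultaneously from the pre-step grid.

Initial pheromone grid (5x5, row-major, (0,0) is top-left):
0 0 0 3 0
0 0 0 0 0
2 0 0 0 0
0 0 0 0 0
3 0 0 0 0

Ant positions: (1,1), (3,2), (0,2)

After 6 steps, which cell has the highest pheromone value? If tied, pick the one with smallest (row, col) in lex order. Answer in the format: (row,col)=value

Answer: (0,3)=11

Derivation:
Step 1: ant0:(1,1)->N->(0,1) | ant1:(3,2)->N->(2,2) | ant2:(0,2)->E->(0,3)
  grid max=4 at (0,3)
Step 2: ant0:(0,1)->E->(0,2) | ant1:(2,2)->N->(1,2) | ant2:(0,3)->E->(0,4)
  grid max=3 at (0,3)
Step 3: ant0:(0,2)->E->(0,3) | ant1:(1,2)->N->(0,2) | ant2:(0,4)->W->(0,3)
  grid max=6 at (0,3)
Step 4: ant0:(0,3)->W->(0,2) | ant1:(0,2)->E->(0,3) | ant2:(0,3)->W->(0,2)
  grid max=7 at (0,3)
Step 5: ant0:(0,2)->E->(0,3) | ant1:(0,3)->W->(0,2) | ant2:(0,2)->E->(0,3)
  grid max=10 at (0,3)
Step 6: ant0:(0,3)->W->(0,2) | ant1:(0,2)->E->(0,3) | ant2:(0,3)->W->(0,2)
  grid max=11 at (0,3)
Final grid:
  0 0 9 11 0
  0 0 0 0 0
  0 0 0 0 0
  0 0 0 0 0
  0 0 0 0 0
Max pheromone 11 at (0,3)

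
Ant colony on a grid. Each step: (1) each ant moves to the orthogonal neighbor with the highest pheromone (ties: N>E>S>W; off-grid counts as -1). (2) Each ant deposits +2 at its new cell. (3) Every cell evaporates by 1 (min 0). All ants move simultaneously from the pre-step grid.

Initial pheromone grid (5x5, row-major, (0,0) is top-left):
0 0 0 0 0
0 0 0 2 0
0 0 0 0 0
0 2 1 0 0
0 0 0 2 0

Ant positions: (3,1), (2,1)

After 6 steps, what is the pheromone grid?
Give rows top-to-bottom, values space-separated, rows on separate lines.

After step 1: ants at (3,2),(3,1)
  0 0 0 0 0
  0 0 0 1 0
  0 0 0 0 0
  0 3 2 0 0
  0 0 0 1 0
After step 2: ants at (3,1),(3,2)
  0 0 0 0 0
  0 0 0 0 0
  0 0 0 0 0
  0 4 3 0 0
  0 0 0 0 0
After step 3: ants at (3,2),(3,1)
  0 0 0 0 0
  0 0 0 0 0
  0 0 0 0 0
  0 5 4 0 0
  0 0 0 0 0
After step 4: ants at (3,1),(3,2)
  0 0 0 0 0
  0 0 0 0 0
  0 0 0 0 0
  0 6 5 0 0
  0 0 0 0 0
After step 5: ants at (3,2),(3,1)
  0 0 0 0 0
  0 0 0 0 0
  0 0 0 0 0
  0 7 6 0 0
  0 0 0 0 0
After step 6: ants at (3,1),(3,2)
  0 0 0 0 0
  0 0 0 0 0
  0 0 0 0 0
  0 8 7 0 0
  0 0 0 0 0

0 0 0 0 0
0 0 0 0 0
0 0 0 0 0
0 8 7 0 0
0 0 0 0 0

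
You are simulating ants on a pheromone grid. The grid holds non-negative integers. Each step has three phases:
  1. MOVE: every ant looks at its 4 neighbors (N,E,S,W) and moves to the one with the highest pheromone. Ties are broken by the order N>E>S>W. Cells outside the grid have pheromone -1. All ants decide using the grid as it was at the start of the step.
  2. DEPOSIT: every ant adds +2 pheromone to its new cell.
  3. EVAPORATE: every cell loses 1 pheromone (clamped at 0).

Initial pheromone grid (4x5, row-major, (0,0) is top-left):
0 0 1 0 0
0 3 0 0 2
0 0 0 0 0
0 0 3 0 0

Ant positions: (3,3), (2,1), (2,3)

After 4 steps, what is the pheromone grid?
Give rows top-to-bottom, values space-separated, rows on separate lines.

After step 1: ants at (3,2),(1,1),(1,3)
  0 0 0 0 0
  0 4 0 1 1
  0 0 0 0 0
  0 0 4 0 0
After step 2: ants at (2,2),(0,1),(1,4)
  0 1 0 0 0
  0 3 0 0 2
  0 0 1 0 0
  0 0 3 0 0
After step 3: ants at (3,2),(1,1),(0,4)
  0 0 0 0 1
  0 4 0 0 1
  0 0 0 0 0
  0 0 4 0 0
After step 4: ants at (2,2),(0,1),(1,4)
  0 1 0 0 0
  0 3 0 0 2
  0 0 1 0 0
  0 0 3 0 0

0 1 0 0 0
0 3 0 0 2
0 0 1 0 0
0 0 3 0 0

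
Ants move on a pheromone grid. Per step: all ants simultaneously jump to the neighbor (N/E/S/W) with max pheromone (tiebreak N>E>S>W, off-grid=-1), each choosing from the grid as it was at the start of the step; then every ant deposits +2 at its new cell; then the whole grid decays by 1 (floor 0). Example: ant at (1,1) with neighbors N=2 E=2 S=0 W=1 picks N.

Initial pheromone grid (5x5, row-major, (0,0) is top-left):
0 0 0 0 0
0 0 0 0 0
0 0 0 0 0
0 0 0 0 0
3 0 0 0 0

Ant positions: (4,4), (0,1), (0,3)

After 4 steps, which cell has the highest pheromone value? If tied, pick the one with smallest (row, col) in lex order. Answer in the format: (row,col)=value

Answer: (1,4)=5

Derivation:
Step 1: ant0:(4,4)->N->(3,4) | ant1:(0,1)->E->(0,2) | ant2:(0,3)->E->(0,4)
  grid max=2 at (4,0)
Step 2: ant0:(3,4)->N->(2,4) | ant1:(0,2)->E->(0,3) | ant2:(0,4)->S->(1,4)
  grid max=1 at (0,3)
Step 3: ant0:(2,4)->N->(1,4) | ant1:(0,3)->E->(0,4) | ant2:(1,4)->S->(2,4)
  grid max=2 at (1,4)
Step 4: ant0:(1,4)->S->(2,4) | ant1:(0,4)->S->(1,4) | ant2:(2,4)->N->(1,4)
  grid max=5 at (1,4)
Final grid:
  0 0 0 0 0
  0 0 0 0 5
  0 0 0 0 3
  0 0 0 0 0
  0 0 0 0 0
Max pheromone 5 at (1,4)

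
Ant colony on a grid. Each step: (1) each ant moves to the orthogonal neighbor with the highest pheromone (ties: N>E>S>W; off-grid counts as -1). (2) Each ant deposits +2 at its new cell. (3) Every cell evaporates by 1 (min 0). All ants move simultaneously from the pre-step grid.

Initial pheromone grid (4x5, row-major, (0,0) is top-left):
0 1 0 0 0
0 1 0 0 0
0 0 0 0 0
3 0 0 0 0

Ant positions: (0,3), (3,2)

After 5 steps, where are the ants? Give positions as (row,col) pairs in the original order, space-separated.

Step 1: ant0:(0,3)->E->(0,4) | ant1:(3,2)->N->(2,2)
  grid max=2 at (3,0)
Step 2: ant0:(0,4)->S->(1,4) | ant1:(2,2)->N->(1,2)
  grid max=1 at (1,2)
Step 3: ant0:(1,4)->N->(0,4) | ant1:(1,2)->N->(0,2)
  grid max=1 at (0,2)
Step 4: ant0:(0,4)->S->(1,4) | ant1:(0,2)->E->(0,3)
  grid max=1 at (0,3)
Step 5: ant0:(1,4)->N->(0,4) | ant1:(0,3)->E->(0,4)
  grid max=3 at (0,4)

(0,4) (0,4)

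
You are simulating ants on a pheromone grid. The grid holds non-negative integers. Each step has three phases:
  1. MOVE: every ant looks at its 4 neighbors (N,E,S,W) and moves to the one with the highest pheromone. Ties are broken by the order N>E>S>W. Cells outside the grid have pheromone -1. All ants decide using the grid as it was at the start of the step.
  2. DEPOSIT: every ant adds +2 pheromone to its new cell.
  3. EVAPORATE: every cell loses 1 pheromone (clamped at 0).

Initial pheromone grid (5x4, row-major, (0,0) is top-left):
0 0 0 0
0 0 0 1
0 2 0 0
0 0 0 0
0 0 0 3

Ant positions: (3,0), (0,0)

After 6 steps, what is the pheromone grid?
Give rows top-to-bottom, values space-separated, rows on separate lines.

After step 1: ants at (2,0),(0,1)
  0 1 0 0
  0 0 0 0
  1 1 0 0
  0 0 0 0
  0 0 0 2
After step 2: ants at (2,1),(0,2)
  0 0 1 0
  0 0 0 0
  0 2 0 0
  0 0 0 0
  0 0 0 1
After step 3: ants at (1,1),(0,3)
  0 0 0 1
  0 1 0 0
  0 1 0 0
  0 0 0 0
  0 0 0 0
After step 4: ants at (2,1),(1,3)
  0 0 0 0
  0 0 0 1
  0 2 0 0
  0 0 0 0
  0 0 0 0
After step 5: ants at (1,1),(0,3)
  0 0 0 1
  0 1 0 0
  0 1 0 0
  0 0 0 0
  0 0 0 0
After step 6: ants at (2,1),(1,3)
  0 0 0 0
  0 0 0 1
  0 2 0 0
  0 0 0 0
  0 0 0 0

0 0 0 0
0 0 0 1
0 2 0 0
0 0 0 0
0 0 0 0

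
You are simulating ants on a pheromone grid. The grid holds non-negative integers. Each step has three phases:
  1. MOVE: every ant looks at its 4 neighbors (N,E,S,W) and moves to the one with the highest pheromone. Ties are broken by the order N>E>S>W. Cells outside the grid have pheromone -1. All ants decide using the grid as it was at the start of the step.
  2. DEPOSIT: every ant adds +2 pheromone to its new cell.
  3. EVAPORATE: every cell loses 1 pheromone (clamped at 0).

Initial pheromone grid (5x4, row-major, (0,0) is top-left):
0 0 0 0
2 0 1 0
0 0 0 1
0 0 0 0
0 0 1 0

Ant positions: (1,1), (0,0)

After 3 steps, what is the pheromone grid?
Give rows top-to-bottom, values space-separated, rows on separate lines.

After step 1: ants at (1,0),(1,0)
  0 0 0 0
  5 0 0 0
  0 0 0 0
  0 0 0 0
  0 0 0 0
After step 2: ants at (0,0),(0,0)
  3 0 0 0
  4 0 0 0
  0 0 0 0
  0 0 0 0
  0 0 0 0
After step 3: ants at (1,0),(1,0)
  2 0 0 0
  7 0 0 0
  0 0 0 0
  0 0 0 0
  0 0 0 0

2 0 0 0
7 0 0 0
0 0 0 0
0 0 0 0
0 0 0 0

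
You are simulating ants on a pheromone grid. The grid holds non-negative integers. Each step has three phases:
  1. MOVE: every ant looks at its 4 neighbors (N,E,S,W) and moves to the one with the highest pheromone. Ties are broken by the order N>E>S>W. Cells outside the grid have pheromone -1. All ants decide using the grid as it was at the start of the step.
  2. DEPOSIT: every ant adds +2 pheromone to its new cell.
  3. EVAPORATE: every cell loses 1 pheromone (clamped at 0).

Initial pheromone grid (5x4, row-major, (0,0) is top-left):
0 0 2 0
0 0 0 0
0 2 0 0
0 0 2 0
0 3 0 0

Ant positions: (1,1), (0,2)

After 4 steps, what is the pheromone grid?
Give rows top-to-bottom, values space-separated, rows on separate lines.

After step 1: ants at (2,1),(0,3)
  0 0 1 1
  0 0 0 0
  0 3 0 0
  0 0 1 0
  0 2 0 0
After step 2: ants at (1,1),(0,2)
  0 0 2 0
  0 1 0 0
  0 2 0 0
  0 0 0 0
  0 1 0 0
After step 3: ants at (2,1),(0,3)
  0 0 1 1
  0 0 0 0
  0 3 0 0
  0 0 0 0
  0 0 0 0
After step 4: ants at (1,1),(0,2)
  0 0 2 0
  0 1 0 0
  0 2 0 0
  0 0 0 0
  0 0 0 0

0 0 2 0
0 1 0 0
0 2 0 0
0 0 0 0
0 0 0 0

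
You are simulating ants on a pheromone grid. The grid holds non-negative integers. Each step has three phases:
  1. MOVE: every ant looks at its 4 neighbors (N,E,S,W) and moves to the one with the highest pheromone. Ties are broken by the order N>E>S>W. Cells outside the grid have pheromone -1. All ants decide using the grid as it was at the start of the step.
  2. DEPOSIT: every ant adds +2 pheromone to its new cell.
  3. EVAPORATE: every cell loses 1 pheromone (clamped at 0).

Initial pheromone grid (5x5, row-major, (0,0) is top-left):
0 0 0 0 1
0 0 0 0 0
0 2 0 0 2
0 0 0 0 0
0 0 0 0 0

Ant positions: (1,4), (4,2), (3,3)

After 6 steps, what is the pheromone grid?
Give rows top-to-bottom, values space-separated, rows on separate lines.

After step 1: ants at (2,4),(3,2),(2,3)
  0 0 0 0 0
  0 0 0 0 0
  0 1 0 1 3
  0 0 1 0 0
  0 0 0 0 0
After step 2: ants at (2,3),(2,2),(2,4)
  0 0 0 0 0
  0 0 0 0 0
  0 0 1 2 4
  0 0 0 0 0
  0 0 0 0 0
After step 3: ants at (2,4),(2,3),(2,3)
  0 0 0 0 0
  0 0 0 0 0
  0 0 0 5 5
  0 0 0 0 0
  0 0 0 0 0
After step 4: ants at (2,3),(2,4),(2,4)
  0 0 0 0 0
  0 0 0 0 0
  0 0 0 6 8
  0 0 0 0 0
  0 0 0 0 0
After step 5: ants at (2,4),(2,3),(2,3)
  0 0 0 0 0
  0 0 0 0 0
  0 0 0 9 9
  0 0 0 0 0
  0 0 0 0 0
After step 6: ants at (2,3),(2,4),(2,4)
  0 0 0 0 0
  0 0 0 0 0
  0 0 0 10 12
  0 0 0 0 0
  0 0 0 0 0

0 0 0 0 0
0 0 0 0 0
0 0 0 10 12
0 0 0 0 0
0 0 0 0 0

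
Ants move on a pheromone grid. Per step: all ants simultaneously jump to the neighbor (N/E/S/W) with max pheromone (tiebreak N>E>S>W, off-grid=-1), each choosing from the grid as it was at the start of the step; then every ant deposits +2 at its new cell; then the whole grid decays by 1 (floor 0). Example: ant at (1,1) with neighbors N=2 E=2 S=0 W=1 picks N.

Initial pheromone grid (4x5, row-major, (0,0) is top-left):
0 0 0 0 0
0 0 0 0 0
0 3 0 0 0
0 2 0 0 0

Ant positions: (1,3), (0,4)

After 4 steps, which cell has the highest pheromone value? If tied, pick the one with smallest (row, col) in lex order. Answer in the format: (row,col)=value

Answer: (0,4)=5

Derivation:
Step 1: ant0:(1,3)->N->(0,3) | ant1:(0,4)->S->(1,4)
  grid max=2 at (2,1)
Step 2: ant0:(0,3)->E->(0,4) | ant1:(1,4)->N->(0,4)
  grid max=3 at (0,4)
Step 3: ant0:(0,4)->S->(1,4) | ant1:(0,4)->S->(1,4)
  grid max=3 at (1,4)
Step 4: ant0:(1,4)->N->(0,4) | ant1:(1,4)->N->(0,4)
  grid max=5 at (0,4)
Final grid:
  0 0 0 0 5
  0 0 0 0 2
  0 0 0 0 0
  0 0 0 0 0
Max pheromone 5 at (0,4)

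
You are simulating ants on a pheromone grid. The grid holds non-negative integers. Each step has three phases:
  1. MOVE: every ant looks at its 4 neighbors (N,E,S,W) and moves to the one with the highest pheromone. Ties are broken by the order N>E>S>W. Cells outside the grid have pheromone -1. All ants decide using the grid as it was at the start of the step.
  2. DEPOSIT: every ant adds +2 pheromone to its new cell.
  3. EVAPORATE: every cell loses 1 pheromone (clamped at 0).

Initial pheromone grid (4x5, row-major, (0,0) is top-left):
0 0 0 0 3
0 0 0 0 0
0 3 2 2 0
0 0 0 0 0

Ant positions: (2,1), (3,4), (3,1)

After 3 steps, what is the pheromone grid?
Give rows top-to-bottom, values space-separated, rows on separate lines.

After step 1: ants at (2,2),(2,4),(2,1)
  0 0 0 0 2
  0 0 0 0 0
  0 4 3 1 1
  0 0 0 0 0
After step 2: ants at (2,1),(2,3),(2,2)
  0 0 0 0 1
  0 0 0 0 0
  0 5 4 2 0
  0 0 0 0 0
After step 3: ants at (2,2),(2,2),(2,1)
  0 0 0 0 0
  0 0 0 0 0
  0 6 7 1 0
  0 0 0 0 0

0 0 0 0 0
0 0 0 0 0
0 6 7 1 0
0 0 0 0 0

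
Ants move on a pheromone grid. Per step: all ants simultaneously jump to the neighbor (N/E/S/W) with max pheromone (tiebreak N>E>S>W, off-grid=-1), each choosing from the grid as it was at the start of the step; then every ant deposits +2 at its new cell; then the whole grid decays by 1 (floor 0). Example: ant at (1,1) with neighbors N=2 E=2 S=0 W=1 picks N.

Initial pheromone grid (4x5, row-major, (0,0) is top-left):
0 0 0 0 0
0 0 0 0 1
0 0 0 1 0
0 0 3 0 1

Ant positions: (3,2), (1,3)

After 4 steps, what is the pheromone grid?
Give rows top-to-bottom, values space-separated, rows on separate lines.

After step 1: ants at (2,2),(1,4)
  0 0 0 0 0
  0 0 0 0 2
  0 0 1 0 0
  0 0 2 0 0
After step 2: ants at (3,2),(0,4)
  0 0 0 0 1
  0 0 0 0 1
  0 0 0 0 0
  0 0 3 0 0
After step 3: ants at (2,2),(1,4)
  0 0 0 0 0
  0 0 0 0 2
  0 0 1 0 0
  0 0 2 0 0
After step 4: ants at (3,2),(0,4)
  0 0 0 0 1
  0 0 0 0 1
  0 0 0 0 0
  0 0 3 0 0

0 0 0 0 1
0 0 0 0 1
0 0 0 0 0
0 0 3 0 0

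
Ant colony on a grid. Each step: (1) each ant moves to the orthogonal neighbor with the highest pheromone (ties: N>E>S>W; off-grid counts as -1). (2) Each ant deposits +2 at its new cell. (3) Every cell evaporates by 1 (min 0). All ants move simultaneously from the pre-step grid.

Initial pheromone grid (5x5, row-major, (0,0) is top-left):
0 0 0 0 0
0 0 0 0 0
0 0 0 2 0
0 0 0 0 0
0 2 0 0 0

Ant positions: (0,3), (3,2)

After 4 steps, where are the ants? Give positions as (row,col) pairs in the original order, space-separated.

Step 1: ant0:(0,3)->E->(0,4) | ant1:(3,2)->N->(2,2)
  grid max=1 at (0,4)
Step 2: ant0:(0,4)->S->(1,4) | ant1:(2,2)->E->(2,3)
  grid max=2 at (2,3)
Step 3: ant0:(1,4)->N->(0,4) | ant1:(2,3)->N->(1,3)
  grid max=1 at (0,4)
Step 4: ant0:(0,4)->S->(1,4) | ant1:(1,3)->S->(2,3)
  grid max=2 at (2,3)

(1,4) (2,3)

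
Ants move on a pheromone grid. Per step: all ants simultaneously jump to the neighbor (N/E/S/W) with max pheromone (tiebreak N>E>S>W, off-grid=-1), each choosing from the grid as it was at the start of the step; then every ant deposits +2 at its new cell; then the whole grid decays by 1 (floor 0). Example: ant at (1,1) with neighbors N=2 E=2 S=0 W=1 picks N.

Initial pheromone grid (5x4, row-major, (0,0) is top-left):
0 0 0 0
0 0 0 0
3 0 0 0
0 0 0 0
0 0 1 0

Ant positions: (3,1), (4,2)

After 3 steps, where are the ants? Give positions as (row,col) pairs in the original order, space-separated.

Step 1: ant0:(3,1)->N->(2,1) | ant1:(4,2)->N->(3,2)
  grid max=2 at (2,0)
Step 2: ant0:(2,1)->W->(2,0) | ant1:(3,2)->N->(2,2)
  grid max=3 at (2,0)
Step 3: ant0:(2,0)->N->(1,0) | ant1:(2,2)->N->(1,2)
  grid max=2 at (2,0)

(1,0) (1,2)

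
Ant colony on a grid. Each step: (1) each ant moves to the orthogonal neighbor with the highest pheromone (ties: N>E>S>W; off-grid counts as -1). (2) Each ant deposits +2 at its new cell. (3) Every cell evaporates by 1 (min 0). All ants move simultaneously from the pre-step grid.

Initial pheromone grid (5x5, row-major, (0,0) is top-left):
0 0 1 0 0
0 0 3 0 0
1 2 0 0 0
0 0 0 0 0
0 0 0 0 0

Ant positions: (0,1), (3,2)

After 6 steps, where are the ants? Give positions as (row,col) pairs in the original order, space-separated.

Step 1: ant0:(0,1)->E->(0,2) | ant1:(3,2)->N->(2,2)
  grid max=2 at (0,2)
Step 2: ant0:(0,2)->S->(1,2) | ant1:(2,2)->N->(1,2)
  grid max=5 at (1,2)
Step 3: ant0:(1,2)->N->(0,2) | ant1:(1,2)->N->(0,2)
  grid max=4 at (0,2)
Step 4: ant0:(0,2)->S->(1,2) | ant1:(0,2)->S->(1,2)
  grid max=7 at (1,2)
Step 5: ant0:(1,2)->N->(0,2) | ant1:(1,2)->N->(0,2)
  grid max=6 at (0,2)
Step 6: ant0:(0,2)->S->(1,2) | ant1:(0,2)->S->(1,2)
  grid max=9 at (1,2)

(1,2) (1,2)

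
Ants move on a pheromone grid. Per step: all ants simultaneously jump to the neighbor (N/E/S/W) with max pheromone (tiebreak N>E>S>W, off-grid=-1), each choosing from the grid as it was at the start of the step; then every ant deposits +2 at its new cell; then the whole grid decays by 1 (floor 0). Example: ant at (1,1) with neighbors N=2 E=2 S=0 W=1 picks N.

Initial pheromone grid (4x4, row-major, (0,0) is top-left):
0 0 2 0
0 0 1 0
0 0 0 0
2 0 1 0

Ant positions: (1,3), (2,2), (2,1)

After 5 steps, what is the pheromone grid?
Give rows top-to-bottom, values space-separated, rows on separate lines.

After step 1: ants at (1,2),(1,2),(1,1)
  0 0 1 0
  0 1 4 0
  0 0 0 0
  1 0 0 0
After step 2: ants at (0,2),(0,2),(1,2)
  0 0 4 0
  0 0 5 0
  0 0 0 0
  0 0 0 0
After step 3: ants at (1,2),(1,2),(0,2)
  0 0 5 0
  0 0 8 0
  0 0 0 0
  0 0 0 0
After step 4: ants at (0,2),(0,2),(1,2)
  0 0 8 0
  0 0 9 0
  0 0 0 0
  0 0 0 0
After step 5: ants at (1,2),(1,2),(0,2)
  0 0 9 0
  0 0 12 0
  0 0 0 0
  0 0 0 0

0 0 9 0
0 0 12 0
0 0 0 0
0 0 0 0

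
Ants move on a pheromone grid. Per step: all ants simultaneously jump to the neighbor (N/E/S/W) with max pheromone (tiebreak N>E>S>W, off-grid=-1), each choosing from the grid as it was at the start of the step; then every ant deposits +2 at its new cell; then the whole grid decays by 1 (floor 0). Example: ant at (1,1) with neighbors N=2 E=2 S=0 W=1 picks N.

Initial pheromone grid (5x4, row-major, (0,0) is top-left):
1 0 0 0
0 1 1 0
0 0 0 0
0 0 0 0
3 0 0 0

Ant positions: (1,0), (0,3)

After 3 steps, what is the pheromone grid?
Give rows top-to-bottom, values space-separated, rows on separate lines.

After step 1: ants at (0,0),(1,3)
  2 0 0 0
  0 0 0 1
  0 0 0 0
  0 0 0 0
  2 0 0 0
After step 2: ants at (0,1),(0,3)
  1 1 0 1
  0 0 0 0
  0 0 0 0
  0 0 0 0
  1 0 0 0
After step 3: ants at (0,0),(1,3)
  2 0 0 0
  0 0 0 1
  0 0 0 0
  0 0 0 0
  0 0 0 0

2 0 0 0
0 0 0 1
0 0 0 0
0 0 0 0
0 0 0 0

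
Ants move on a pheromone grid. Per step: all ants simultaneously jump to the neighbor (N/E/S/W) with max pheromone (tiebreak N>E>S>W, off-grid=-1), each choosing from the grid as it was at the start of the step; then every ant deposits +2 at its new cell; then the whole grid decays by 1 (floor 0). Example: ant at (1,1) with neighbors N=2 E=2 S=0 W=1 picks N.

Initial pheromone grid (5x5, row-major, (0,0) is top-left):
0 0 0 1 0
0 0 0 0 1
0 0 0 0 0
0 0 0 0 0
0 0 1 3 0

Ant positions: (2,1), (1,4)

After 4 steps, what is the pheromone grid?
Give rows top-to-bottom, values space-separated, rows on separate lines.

After step 1: ants at (1,1),(0,4)
  0 0 0 0 1
  0 1 0 0 0
  0 0 0 0 0
  0 0 0 0 0
  0 0 0 2 0
After step 2: ants at (0,1),(1,4)
  0 1 0 0 0
  0 0 0 0 1
  0 0 0 0 0
  0 0 0 0 0
  0 0 0 1 0
After step 3: ants at (0,2),(0,4)
  0 0 1 0 1
  0 0 0 0 0
  0 0 0 0 0
  0 0 0 0 0
  0 0 0 0 0
After step 4: ants at (0,3),(1,4)
  0 0 0 1 0
  0 0 0 0 1
  0 0 0 0 0
  0 0 0 0 0
  0 0 0 0 0

0 0 0 1 0
0 0 0 0 1
0 0 0 0 0
0 0 0 0 0
0 0 0 0 0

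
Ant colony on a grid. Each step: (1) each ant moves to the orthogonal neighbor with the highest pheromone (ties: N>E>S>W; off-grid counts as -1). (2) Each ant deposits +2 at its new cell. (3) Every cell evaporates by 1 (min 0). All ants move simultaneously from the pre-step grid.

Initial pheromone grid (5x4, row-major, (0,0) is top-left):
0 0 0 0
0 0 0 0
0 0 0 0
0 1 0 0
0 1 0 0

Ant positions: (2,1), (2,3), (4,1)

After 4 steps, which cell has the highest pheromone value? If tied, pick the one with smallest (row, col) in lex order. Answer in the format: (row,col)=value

Step 1: ant0:(2,1)->S->(3,1) | ant1:(2,3)->N->(1,3) | ant2:(4,1)->N->(3,1)
  grid max=4 at (3,1)
Step 2: ant0:(3,1)->N->(2,1) | ant1:(1,3)->N->(0,3) | ant2:(3,1)->N->(2,1)
  grid max=3 at (2,1)
Step 3: ant0:(2,1)->S->(3,1) | ant1:(0,3)->S->(1,3) | ant2:(2,1)->S->(3,1)
  grid max=6 at (3,1)
Step 4: ant0:(3,1)->N->(2,1) | ant1:(1,3)->N->(0,3) | ant2:(3,1)->N->(2,1)
  grid max=5 at (2,1)
Final grid:
  0 0 0 1
  0 0 0 0
  0 5 0 0
  0 5 0 0
  0 0 0 0
Max pheromone 5 at (2,1)

Answer: (2,1)=5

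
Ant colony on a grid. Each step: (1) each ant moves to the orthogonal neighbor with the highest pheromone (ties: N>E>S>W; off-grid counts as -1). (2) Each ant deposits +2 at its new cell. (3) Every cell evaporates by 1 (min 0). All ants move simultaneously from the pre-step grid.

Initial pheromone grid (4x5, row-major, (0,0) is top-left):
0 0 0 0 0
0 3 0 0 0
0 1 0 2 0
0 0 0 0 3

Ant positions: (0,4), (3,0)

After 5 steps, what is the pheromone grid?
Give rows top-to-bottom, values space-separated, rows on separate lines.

After step 1: ants at (1,4),(2,0)
  0 0 0 0 0
  0 2 0 0 1
  1 0 0 1 0
  0 0 0 0 2
After step 2: ants at (0,4),(1,0)
  0 0 0 0 1
  1 1 0 0 0
  0 0 0 0 0
  0 0 0 0 1
After step 3: ants at (1,4),(1,1)
  0 0 0 0 0
  0 2 0 0 1
  0 0 0 0 0
  0 0 0 0 0
After step 4: ants at (0,4),(0,1)
  0 1 0 0 1
  0 1 0 0 0
  0 0 0 0 0
  0 0 0 0 0
After step 5: ants at (1,4),(1,1)
  0 0 0 0 0
  0 2 0 0 1
  0 0 0 0 0
  0 0 0 0 0

0 0 0 0 0
0 2 0 0 1
0 0 0 0 0
0 0 0 0 0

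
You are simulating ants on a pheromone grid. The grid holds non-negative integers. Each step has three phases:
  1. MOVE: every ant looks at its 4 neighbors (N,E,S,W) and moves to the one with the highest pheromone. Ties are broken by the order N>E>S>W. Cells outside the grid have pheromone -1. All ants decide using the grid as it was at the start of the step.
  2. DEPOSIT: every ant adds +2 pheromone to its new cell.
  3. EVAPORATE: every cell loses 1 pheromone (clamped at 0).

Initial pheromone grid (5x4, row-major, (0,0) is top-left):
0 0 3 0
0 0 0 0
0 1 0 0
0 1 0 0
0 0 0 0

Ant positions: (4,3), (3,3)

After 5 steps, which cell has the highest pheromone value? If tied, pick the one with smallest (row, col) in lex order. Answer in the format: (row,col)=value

Step 1: ant0:(4,3)->N->(3,3) | ant1:(3,3)->N->(2,3)
  grid max=2 at (0,2)
Step 2: ant0:(3,3)->N->(2,3) | ant1:(2,3)->S->(3,3)
  grid max=2 at (2,3)
Step 3: ant0:(2,3)->S->(3,3) | ant1:(3,3)->N->(2,3)
  grid max=3 at (2,3)
Step 4: ant0:(3,3)->N->(2,3) | ant1:(2,3)->S->(3,3)
  grid max=4 at (2,3)
Step 5: ant0:(2,3)->S->(3,3) | ant1:(3,3)->N->(2,3)
  grid max=5 at (2,3)
Final grid:
  0 0 0 0
  0 0 0 0
  0 0 0 5
  0 0 0 5
  0 0 0 0
Max pheromone 5 at (2,3)

Answer: (2,3)=5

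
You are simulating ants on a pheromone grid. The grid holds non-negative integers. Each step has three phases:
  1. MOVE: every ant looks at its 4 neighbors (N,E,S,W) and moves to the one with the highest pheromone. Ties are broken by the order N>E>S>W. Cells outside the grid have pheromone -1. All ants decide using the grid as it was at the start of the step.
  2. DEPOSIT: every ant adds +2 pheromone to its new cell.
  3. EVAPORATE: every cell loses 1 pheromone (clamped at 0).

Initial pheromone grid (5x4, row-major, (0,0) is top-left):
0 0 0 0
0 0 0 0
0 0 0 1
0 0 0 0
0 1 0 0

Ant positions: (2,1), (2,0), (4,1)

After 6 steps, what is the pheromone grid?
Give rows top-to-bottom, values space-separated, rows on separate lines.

After step 1: ants at (1,1),(1,0),(3,1)
  0 0 0 0
  1 1 0 0
  0 0 0 0
  0 1 0 0
  0 0 0 0
After step 2: ants at (1,0),(1,1),(2,1)
  0 0 0 0
  2 2 0 0
  0 1 0 0
  0 0 0 0
  0 0 0 0
After step 3: ants at (1,1),(1,0),(1,1)
  0 0 0 0
  3 5 0 0
  0 0 0 0
  0 0 0 0
  0 0 0 0
After step 4: ants at (1,0),(1,1),(1,0)
  0 0 0 0
  6 6 0 0
  0 0 0 0
  0 0 0 0
  0 0 0 0
After step 5: ants at (1,1),(1,0),(1,1)
  0 0 0 0
  7 9 0 0
  0 0 0 0
  0 0 0 0
  0 0 0 0
After step 6: ants at (1,0),(1,1),(1,0)
  0 0 0 0
  10 10 0 0
  0 0 0 0
  0 0 0 0
  0 0 0 0

0 0 0 0
10 10 0 0
0 0 0 0
0 0 0 0
0 0 0 0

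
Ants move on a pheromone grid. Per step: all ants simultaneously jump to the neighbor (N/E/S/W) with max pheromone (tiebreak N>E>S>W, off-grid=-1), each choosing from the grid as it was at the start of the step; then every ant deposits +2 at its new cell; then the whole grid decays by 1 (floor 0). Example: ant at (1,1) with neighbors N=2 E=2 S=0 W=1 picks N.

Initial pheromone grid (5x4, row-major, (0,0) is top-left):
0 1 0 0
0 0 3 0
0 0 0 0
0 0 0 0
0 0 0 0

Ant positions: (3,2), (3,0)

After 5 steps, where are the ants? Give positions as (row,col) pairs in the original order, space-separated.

Step 1: ant0:(3,2)->N->(2,2) | ant1:(3,0)->N->(2,0)
  grid max=2 at (1,2)
Step 2: ant0:(2,2)->N->(1,2) | ant1:(2,0)->N->(1,0)
  grid max=3 at (1,2)
Step 3: ant0:(1,2)->N->(0,2) | ant1:(1,0)->N->(0,0)
  grid max=2 at (1,2)
Step 4: ant0:(0,2)->S->(1,2) | ant1:(0,0)->E->(0,1)
  grid max=3 at (1,2)
Step 5: ant0:(1,2)->N->(0,2) | ant1:(0,1)->E->(0,2)
  grid max=3 at (0,2)

(0,2) (0,2)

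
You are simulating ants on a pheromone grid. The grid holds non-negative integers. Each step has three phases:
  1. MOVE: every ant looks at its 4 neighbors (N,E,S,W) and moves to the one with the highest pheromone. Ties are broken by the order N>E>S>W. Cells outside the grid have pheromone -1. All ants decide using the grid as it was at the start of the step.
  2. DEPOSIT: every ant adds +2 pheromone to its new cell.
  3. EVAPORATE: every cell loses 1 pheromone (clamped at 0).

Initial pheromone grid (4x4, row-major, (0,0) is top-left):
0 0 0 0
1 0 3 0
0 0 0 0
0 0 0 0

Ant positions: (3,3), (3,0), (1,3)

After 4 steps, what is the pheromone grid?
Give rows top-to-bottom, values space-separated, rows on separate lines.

After step 1: ants at (2,3),(2,0),(1,2)
  0 0 0 0
  0 0 4 0
  1 0 0 1
  0 0 0 0
After step 2: ants at (1,3),(1,0),(0,2)
  0 0 1 0
  1 0 3 1
  0 0 0 0
  0 0 0 0
After step 3: ants at (1,2),(0,0),(1,2)
  1 0 0 0
  0 0 6 0
  0 0 0 0
  0 0 0 0
After step 4: ants at (0,2),(0,1),(0,2)
  0 1 3 0
  0 0 5 0
  0 0 0 0
  0 0 0 0

0 1 3 0
0 0 5 0
0 0 0 0
0 0 0 0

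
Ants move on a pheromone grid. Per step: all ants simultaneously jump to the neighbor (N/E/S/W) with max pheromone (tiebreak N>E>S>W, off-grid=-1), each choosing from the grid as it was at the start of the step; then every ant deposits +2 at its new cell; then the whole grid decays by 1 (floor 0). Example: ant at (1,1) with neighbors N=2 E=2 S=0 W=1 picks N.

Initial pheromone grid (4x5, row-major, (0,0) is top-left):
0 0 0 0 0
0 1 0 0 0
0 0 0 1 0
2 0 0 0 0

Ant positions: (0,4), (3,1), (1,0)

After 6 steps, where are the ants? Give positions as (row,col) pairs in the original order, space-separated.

Step 1: ant0:(0,4)->S->(1,4) | ant1:(3,1)->W->(3,0) | ant2:(1,0)->E->(1,1)
  grid max=3 at (3,0)
Step 2: ant0:(1,4)->N->(0,4) | ant1:(3,0)->N->(2,0) | ant2:(1,1)->N->(0,1)
  grid max=2 at (3,0)
Step 3: ant0:(0,4)->S->(1,4) | ant1:(2,0)->S->(3,0) | ant2:(0,1)->S->(1,1)
  grid max=3 at (3,0)
Step 4: ant0:(1,4)->N->(0,4) | ant1:(3,0)->N->(2,0) | ant2:(1,1)->N->(0,1)
  grid max=2 at (3,0)
Step 5: ant0:(0,4)->S->(1,4) | ant1:(2,0)->S->(3,0) | ant2:(0,1)->S->(1,1)
  grid max=3 at (3,0)
Step 6: ant0:(1,4)->N->(0,4) | ant1:(3,0)->N->(2,0) | ant2:(1,1)->N->(0,1)
  grid max=2 at (3,0)

(0,4) (2,0) (0,1)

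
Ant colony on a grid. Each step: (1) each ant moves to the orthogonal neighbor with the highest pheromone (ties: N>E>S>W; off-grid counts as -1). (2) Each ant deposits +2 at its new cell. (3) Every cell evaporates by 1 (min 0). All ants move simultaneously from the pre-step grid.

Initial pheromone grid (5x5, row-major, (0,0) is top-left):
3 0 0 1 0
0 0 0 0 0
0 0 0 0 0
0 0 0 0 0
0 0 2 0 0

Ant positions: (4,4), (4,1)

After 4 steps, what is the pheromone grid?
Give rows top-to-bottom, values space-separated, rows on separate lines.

After step 1: ants at (3,4),(4,2)
  2 0 0 0 0
  0 0 0 0 0
  0 0 0 0 0
  0 0 0 0 1
  0 0 3 0 0
After step 2: ants at (2,4),(3,2)
  1 0 0 0 0
  0 0 0 0 0
  0 0 0 0 1
  0 0 1 0 0
  0 0 2 0 0
After step 3: ants at (1,4),(4,2)
  0 0 0 0 0
  0 0 0 0 1
  0 0 0 0 0
  0 0 0 0 0
  0 0 3 0 0
After step 4: ants at (0,4),(3,2)
  0 0 0 0 1
  0 0 0 0 0
  0 0 0 0 0
  0 0 1 0 0
  0 0 2 0 0

0 0 0 0 1
0 0 0 0 0
0 0 0 0 0
0 0 1 0 0
0 0 2 0 0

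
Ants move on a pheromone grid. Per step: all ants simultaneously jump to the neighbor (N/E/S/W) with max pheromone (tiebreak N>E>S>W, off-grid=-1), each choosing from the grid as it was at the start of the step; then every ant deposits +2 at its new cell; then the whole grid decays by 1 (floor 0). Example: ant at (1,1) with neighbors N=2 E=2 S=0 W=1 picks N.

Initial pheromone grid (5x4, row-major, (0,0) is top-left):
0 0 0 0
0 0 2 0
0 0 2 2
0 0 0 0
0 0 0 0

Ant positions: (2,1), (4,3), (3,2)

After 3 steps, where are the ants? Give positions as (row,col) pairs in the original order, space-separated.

Step 1: ant0:(2,1)->E->(2,2) | ant1:(4,3)->N->(3,3) | ant2:(3,2)->N->(2,2)
  grid max=5 at (2,2)
Step 2: ant0:(2,2)->N->(1,2) | ant1:(3,3)->N->(2,3) | ant2:(2,2)->N->(1,2)
  grid max=4 at (1,2)
Step 3: ant0:(1,2)->S->(2,2) | ant1:(2,3)->W->(2,2) | ant2:(1,2)->S->(2,2)
  grid max=9 at (2,2)

(2,2) (2,2) (2,2)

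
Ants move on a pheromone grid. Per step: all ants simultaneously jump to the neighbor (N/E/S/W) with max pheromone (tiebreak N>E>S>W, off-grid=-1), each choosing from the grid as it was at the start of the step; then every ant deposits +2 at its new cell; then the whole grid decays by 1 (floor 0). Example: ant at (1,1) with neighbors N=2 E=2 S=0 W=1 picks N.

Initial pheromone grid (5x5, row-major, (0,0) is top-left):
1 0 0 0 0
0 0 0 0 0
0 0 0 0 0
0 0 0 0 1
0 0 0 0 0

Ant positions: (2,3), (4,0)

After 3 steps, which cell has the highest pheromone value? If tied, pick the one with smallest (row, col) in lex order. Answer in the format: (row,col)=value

Step 1: ant0:(2,3)->N->(1,3) | ant1:(4,0)->N->(3,0)
  grid max=1 at (1,3)
Step 2: ant0:(1,3)->N->(0,3) | ant1:(3,0)->N->(2,0)
  grid max=1 at (0,3)
Step 3: ant0:(0,3)->E->(0,4) | ant1:(2,0)->N->(1,0)
  grid max=1 at (0,4)
Final grid:
  0 0 0 0 1
  1 0 0 0 0
  0 0 0 0 0
  0 0 0 0 0
  0 0 0 0 0
Max pheromone 1 at (0,4)

Answer: (0,4)=1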